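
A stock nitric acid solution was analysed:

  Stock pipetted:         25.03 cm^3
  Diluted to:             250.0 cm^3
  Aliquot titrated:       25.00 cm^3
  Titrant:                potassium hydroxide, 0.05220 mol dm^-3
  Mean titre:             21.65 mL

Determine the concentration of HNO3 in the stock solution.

HNO3 + KOH → KNO3 + H2O
n(KOH) = 0.02165 × 0.05220 = 1.130 × 10^-3 mol
n(HNO3) in the aliquot = 1.130 × 10^-3 mol (1:1 ratio)
[HNO3]_dilute = 1.130 × 10^-3 / 0.02500 = 0.04521 mol/L
Dilution factor = 250.0 / 25.03 = 9.988
[HNO3]_stock = 0.04521 × 9.988 = 0.4515 mol/L

0.4515 mol/L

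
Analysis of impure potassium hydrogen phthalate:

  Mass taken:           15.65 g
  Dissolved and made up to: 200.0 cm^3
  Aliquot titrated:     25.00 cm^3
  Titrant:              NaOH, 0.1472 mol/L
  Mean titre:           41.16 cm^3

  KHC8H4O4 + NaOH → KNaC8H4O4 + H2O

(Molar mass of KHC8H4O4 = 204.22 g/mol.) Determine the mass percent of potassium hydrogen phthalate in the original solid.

63.25 %

n(NaOH) per titration = 0.04116 × 0.1472 = 6.059 × 10^-3 mol
n(KHC8H4O4) in each aliquot = 6.059 × 10^-3 mol (1:1 ratio)
n(KHC8H4O4) in the whole flask = 6.059 × 10^-3 × 200.0/25.00 = 0.04847 mol
mass of KHC8H4O4 = 0.04847 × 204.22 = 9.899 g
% KHC8H4O4 = 9.899 / 15.65 × 100 = 63.25 %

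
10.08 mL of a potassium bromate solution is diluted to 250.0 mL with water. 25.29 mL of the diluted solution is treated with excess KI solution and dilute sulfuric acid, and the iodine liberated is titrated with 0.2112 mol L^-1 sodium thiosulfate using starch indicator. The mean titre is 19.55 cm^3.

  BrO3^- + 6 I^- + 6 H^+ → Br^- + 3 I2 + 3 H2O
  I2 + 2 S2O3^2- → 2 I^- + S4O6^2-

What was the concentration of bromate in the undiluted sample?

0.6749 mol/L

n(S2O3^2-) = 0.01955 × 0.2112 = 4.129 × 10^-3 mol
n(I2) = n(S2O3^2-)/2 = 2.064 × 10^-3 mol
From the 1:3 ratio, n(BrO3^-) in the aliquot = 1/3 × 2.064 × 10^-3 = 6.882 × 10^-4 mol
[BrO3^-]_dilute = 6.882 × 10^-4 / 0.02529 = 0.02721 mol/L
[BrO3^-]_original = 0.02721 × 250.0/10.08 = 0.6749 mol/L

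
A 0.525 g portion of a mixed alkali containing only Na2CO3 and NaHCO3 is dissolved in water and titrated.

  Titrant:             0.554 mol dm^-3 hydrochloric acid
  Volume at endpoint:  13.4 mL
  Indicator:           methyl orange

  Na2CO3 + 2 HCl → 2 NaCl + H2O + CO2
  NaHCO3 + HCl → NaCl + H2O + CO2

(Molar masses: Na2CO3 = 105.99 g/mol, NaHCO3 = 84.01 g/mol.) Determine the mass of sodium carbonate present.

n(HCl) = 0.0134 × 0.554 = 7.42 × 10^-3 mol
Let x = n(Na2CO3), y = n(NaHCO3).
Titrant: 2x + 1y = 7.42 × 10^-3;  mass: 105.99x + 84.01y = 0.525
Solving, x = 1.59 × 10^-3 mol, y = 4.24 × 10^-3 mol
mass of Na2CO3 = 1.59 × 10^-3 × 105.99 = 0.169 g

0.169 g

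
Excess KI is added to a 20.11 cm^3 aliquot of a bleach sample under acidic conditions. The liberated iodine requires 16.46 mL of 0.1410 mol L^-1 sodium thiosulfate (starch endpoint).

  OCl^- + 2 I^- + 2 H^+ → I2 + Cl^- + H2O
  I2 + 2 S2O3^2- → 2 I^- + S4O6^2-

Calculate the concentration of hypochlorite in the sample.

0.05770 mol/L

n(S2O3^2-) = 0.01646 × 0.1410 = 2.321 × 10^-3 mol
n(I2) = n(S2O3^2-)/2 = 1.160 × 10^-3 mol
n(OCl^-) in the aliquot = 1.160 × 10^-3 mol (1:1 ratio)
[OCl^-] = 1.160 × 10^-3 / 0.02011 = 0.05770 mol/L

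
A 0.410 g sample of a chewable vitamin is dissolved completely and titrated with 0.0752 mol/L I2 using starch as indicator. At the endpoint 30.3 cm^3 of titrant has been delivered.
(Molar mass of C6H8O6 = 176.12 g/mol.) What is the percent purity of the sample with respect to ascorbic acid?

C6H8O6 + I2 → C6H6O6 + 2 HI
n(I2) = 0.0303 L × 0.0752 mol/L = 2.28 × 10^-3 mol
n(C6H8O6) = 2.28 × 10^-3 mol (1:1 ratio)
mass of C6H8O6 = 2.28 × 10^-3 × 176.12 g/mol = 0.401 g
% C6H8O6 = 0.401 / 0.410 × 100 = 97.9 %

97.9 %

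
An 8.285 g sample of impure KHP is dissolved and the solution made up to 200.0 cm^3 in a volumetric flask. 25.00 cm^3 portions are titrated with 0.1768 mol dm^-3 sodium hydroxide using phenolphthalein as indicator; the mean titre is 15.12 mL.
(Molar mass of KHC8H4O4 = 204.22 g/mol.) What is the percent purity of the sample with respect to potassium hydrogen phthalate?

KHC8H4O4 + NaOH → KNaC8H4O4 + H2O
n(NaOH) per titration = 0.01512 × 0.1768 = 2.673 × 10^-3 mol
n(KHC8H4O4) in each aliquot = 2.673 × 10^-3 mol (1:1 ratio)
n(KHC8H4O4) in the whole flask = 2.673 × 10^-3 × 200.0/25.00 = 0.02139 mol
mass of KHC8H4O4 = 0.02139 × 204.22 = 4.367 g
% KHC8H4O4 = 4.367 / 8.285 × 100 = 52.71 %

52.71 %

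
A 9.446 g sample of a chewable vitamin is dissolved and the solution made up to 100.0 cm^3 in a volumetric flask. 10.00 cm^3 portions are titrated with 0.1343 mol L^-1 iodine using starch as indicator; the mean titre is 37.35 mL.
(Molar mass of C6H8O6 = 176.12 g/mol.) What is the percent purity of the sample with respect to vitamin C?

93.52 %

C6H8O6 + I2 → C6H6O6 + 2 HI
n(I2) per titration = 0.03735 × 0.1343 = 5.016 × 10^-3 mol
n(C6H8O6) in each aliquot = 5.016 × 10^-3 mol (1:1 ratio)
n(C6H8O6) in the whole flask = 5.016 × 10^-3 × 100.0/10.00 = 0.05016 mol
mass of C6H8O6 = 0.05016 × 176.12 = 8.834 g
% C6H8O6 = 8.834 / 9.446 × 100 = 93.52 %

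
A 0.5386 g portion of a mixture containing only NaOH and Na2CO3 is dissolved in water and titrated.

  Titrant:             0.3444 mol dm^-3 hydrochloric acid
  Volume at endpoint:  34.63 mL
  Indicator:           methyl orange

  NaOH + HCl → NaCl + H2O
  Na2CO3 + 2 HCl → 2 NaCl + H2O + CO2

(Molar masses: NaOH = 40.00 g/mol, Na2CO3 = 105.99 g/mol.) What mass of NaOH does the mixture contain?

n(HCl) = 0.03463 × 0.3444 = 0.01193 mol
Let x = n(NaOH), y = n(Na2CO3).
Titrant: 1x + 2y = 0.01193;  mass: 40.00x + 105.99y = 0.5386
Solving, x = 7.191 × 10^-3 mol, y = 2.368 × 10^-3 mol
mass of NaOH = 7.191 × 10^-3 × 40.00 = 0.2876 g

0.2876 g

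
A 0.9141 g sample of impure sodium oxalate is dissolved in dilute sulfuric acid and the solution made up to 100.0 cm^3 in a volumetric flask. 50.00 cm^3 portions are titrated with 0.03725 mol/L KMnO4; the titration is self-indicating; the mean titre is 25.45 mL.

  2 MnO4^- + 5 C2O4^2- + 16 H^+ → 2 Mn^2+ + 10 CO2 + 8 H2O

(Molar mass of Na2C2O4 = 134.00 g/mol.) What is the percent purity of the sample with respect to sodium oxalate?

69.49 %

n(KMnO4) per titration = 0.02545 × 0.03725 = 9.480 × 10^-4 mol
From the 5:2 ratio, n(Na2C2O4) in each aliquot = 5/2 × 9.480 × 10^-4 = 2.370 × 10^-3 mol
n(Na2C2O4) in the whole flask = 2.370 × 10^-3 × 100.0/50.00 = 4.740 × 10^-3 mol
mass of Na2C2O4 = 4.740 × 10^-3 × 134.00 = 0.6352 g
% Na2C2O4 = 0.6352 / 0.9141 × 100 = 69.49 %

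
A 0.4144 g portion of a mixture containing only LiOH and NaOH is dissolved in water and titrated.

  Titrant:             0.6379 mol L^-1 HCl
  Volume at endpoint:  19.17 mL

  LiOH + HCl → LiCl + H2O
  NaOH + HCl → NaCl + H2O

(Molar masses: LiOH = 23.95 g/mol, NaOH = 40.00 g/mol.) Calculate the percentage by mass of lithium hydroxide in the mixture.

26.91 %

n(HCl) = 0.01917 × 0.6379 = 0.01223 mol
Let x = n(LiOH), y = n(NaOH).
Titrant: 1x + 1y = 0.01223;  mass: 23.95x + 40.00y = 0.4144
Solving, x = 4.657 × 10^-3 mol, y = 7.572 × 10^-3 mol
mass of LiOH = 4.657 × 10^-3 × 23.95 = 0.1115 g
% LiOH = 0.1115 / 0.4144 × 100 = 26.91 %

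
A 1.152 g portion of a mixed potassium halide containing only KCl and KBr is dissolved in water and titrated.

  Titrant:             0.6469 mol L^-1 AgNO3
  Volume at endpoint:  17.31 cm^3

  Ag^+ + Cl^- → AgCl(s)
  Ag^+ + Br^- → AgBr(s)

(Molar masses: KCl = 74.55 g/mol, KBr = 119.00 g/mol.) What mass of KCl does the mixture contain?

0.3028 g

n(AgNO3) = 0.01731 × 0.6469 = 0.01120 mol
Let x = n(KCl), y = n(KBr).
Titrant: 1x + 1y = 0.01120;  mass: 74.55x + 119.00y = 1.152
Solving, x = 4.062 × 10^-3 mol, y = 7.136 × 10^-3 mol
mass of KCl = 4.062 × 10^-3 × 74.55 = 0.3028 g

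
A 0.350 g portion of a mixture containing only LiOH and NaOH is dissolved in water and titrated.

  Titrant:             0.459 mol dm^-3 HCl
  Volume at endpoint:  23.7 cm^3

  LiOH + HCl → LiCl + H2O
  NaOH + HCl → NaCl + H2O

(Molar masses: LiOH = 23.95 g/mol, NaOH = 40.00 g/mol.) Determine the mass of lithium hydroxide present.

n(HCl) = 0.0237 × 0.459 = 0.0109 mol
Let x = n(LiOH), y = n(NaOH).
Titrant: 1x + 1y = 0.0109;  mass: 23.95x + 40.00y = 0.350
Solving, x = 5.30 × 10^-3 mol, y = 5.57 × 10^-3 mol
mass of LiOH = 5.30 × 10^-3 × 23.95 = 0.127 g

0.127 g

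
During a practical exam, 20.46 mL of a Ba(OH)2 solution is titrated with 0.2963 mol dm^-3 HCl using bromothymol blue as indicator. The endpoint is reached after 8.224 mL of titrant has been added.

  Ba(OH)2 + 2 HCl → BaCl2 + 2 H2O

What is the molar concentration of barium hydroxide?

n(HCl) = 0.008224 L × 0.2963 mol/L = 2.437 × 10^-3 mol
From the 1:2 mole ratio, n(Ba(OH)2) = 1/2 × 2.437 × 10^-3 = 1.218 × 10^-3 mol
[Ba(OH)2] = 1.218 × 10^-3 mol / 0.02046 L = 0.05955 mol/L

0.05955 mol/L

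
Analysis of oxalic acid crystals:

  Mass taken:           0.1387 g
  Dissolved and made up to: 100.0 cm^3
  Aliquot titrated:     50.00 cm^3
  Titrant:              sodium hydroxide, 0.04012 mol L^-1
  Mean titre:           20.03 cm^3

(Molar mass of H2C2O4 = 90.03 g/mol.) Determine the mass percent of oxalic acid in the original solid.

52.16 %

H2C2O4 + 2 NaOH → Na2C2O4 + 2 H2O
n(NaOH) per titration = 0.02003 × 0.04012 = 8.036 × 10^-4 mol
From the 1:2 ratio, n(H2C2O4) in each aliquot = 1/2 × 8.036 × 10^-4 = 4.018 × 10^-4 mol
n(H2C2O4) in the whole flask = 4.018 × 10^-4 × 100.0/50.00 = 8.036 × 10^-4 mol
mass of H2C2O4 = 8.036 × 10^-4 × 90.03 = 0.07235 g
% H2C2O4 = 0.07235 / 0.1387 × 100 = 52.16 %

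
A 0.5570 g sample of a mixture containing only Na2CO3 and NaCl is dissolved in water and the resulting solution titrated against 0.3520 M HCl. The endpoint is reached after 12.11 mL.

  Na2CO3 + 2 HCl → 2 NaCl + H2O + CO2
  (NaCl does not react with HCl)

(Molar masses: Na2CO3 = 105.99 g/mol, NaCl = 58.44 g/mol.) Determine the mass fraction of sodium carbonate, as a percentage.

40.56 %

n(HCl) = 0.01211 × 0.3520 = 4.263 × 10^-3 mol
Let x = n(Na2CO3), y = n(NaCl).
Titrant: 2x = 4.263 × 10^-3;  mass: 105.99x + 58.44y = 0.5570
Solving, x = 2.131 × 10^-3 mol, y = 5.666 × 10^-3 mol
mass of Na2CO3 = 2.131 × 10^-3 × 105.99 = 0.2259 g
% Na2CO3 = 0.2259 / 0.5570 × 100 = 40.56 %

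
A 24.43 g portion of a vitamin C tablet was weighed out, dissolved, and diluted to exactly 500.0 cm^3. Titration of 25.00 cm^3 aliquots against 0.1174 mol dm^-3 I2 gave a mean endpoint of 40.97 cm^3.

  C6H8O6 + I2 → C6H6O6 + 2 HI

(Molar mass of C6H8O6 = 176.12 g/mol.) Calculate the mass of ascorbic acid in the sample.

16.94 g

n(I2) per titration = 0.04097 × 0.1174 = 4.810 × 10^-3 mol
n(C6H8O6) in each aliquot = 4.810 × 10^-3 mol (1:1 ratio)
n(C6H8O6) in the whole flask = 4.810 × 10^-3 × 500.0/25.00 = 0.09620 mol
mass of C6H8O6 = 0.09620 × 176.12 = 16.94 g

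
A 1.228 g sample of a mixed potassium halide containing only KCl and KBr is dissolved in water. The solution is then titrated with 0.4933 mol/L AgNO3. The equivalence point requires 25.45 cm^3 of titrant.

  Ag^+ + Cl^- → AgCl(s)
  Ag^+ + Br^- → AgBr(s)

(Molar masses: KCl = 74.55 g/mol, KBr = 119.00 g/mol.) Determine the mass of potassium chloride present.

0.4461 g

n(AgNO3) = 0.02545 × 0.4933 = 0.01255 mol
Let x = n(KCl), y = n(KBr).
Titrant: 1x + 1y = 0.01255;  mass: 74.55x + 119.00y = 1.228
Solving, x = 5.984 × 10^-3 mol, y = 6.571 × 10^-3 mol
mass of KCl = 5.984 × 10^-3 × 74.55 = 0.4461 g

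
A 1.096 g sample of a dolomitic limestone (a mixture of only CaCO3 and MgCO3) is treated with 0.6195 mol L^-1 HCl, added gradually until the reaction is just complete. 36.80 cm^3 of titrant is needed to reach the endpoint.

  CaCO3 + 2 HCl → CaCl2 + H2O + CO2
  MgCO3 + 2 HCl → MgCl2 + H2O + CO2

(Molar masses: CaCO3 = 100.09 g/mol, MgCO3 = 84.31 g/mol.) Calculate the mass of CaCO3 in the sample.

n(HCl) = 0.03680 × 0.6195 = 0.02280 mol
Let x = n(CaCO3), y = n(MgCO3).
Titrant: 2x + 2y = 0.02280;  mass: 100.09x + 84.31y = 1.096
Solving, x = 8.553 × 10^-3 mol, y = 2.846 × 10^-3 mol
mass of CaCO3 = 8.553 × 10^-3 × 100.09 = 0.8561 g

0.8561 g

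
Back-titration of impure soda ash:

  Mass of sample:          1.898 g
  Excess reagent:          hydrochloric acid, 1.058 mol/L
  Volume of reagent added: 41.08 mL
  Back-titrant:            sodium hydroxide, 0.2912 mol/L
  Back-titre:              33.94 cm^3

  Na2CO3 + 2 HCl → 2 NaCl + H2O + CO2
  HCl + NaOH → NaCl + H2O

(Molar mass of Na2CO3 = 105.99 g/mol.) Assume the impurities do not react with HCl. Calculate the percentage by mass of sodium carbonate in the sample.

93.76 %

n(HCl) added = 0.04108 × 1.058 = 0.04346 mol
n(NaOH) used in back-titration = 0.03394 × 0.2912 = 9.883 × 10^-3 mol
n(HCl) left over = 9.883 × 10^-3 mol (1:1 ratio)
n(HCl) consumed by analyte = 0.04346 − 9.883 × 10^-3 = 0.03358 mol
From the 1:2 ratio, n(Na2CO3) = 1/2 × 0.03358 = 0.01679 mol
mass of Na2CO3 = 0.01679 × 105.99 = 1.780 g
% Na2CO3 = 1.780 / 1.898 × 100 = 93.76 %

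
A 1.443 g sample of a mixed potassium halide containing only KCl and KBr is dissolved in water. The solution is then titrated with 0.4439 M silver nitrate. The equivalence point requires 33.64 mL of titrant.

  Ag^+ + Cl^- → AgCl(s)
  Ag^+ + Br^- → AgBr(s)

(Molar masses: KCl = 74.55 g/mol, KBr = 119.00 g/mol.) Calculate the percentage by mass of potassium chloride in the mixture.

n(AgNO3) = 0.03364 × 0.4439 = 0.01493 mol
Let x = n(KCl), y = n(KBr).
Titrant: 1x + 1y = 0.01493;  mass: 74.55x + 119.00y = 1.443
Solving, x = 7.514 × 10^-3 mol, y = 7.419 × 10^-3 mol
mass of KCl = 7.514 × 10^-3 × 74.55 = 0.5602 g
% KCl = 0.5602 / 1.443 × 100 = 38.82 %

38.82 %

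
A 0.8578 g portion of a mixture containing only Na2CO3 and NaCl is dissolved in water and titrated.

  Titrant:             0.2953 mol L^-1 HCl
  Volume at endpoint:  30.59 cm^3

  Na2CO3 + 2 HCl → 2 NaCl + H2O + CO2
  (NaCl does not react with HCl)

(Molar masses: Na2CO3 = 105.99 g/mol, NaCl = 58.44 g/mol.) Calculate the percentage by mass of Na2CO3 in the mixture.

n(HCl) = 0.03059 × 0.2953 = 9.033 × 10^-3 mol
Let x = n(Na2CO3), y = n(NaCl).
Titrant: 2x = 9.033 × 10^-3;  mass: 105.99x + 58.44y = 0.8578
Solving, x = 4.517 × 10^-3 mol, y = 6.487 × 10^-3 mol
mass of Na2CO3 = 4.517 × 10^-3 × 105.99 = 0.4787 g
% Na2CO3 = 0.4787 / 0.8578 × 100 = 55.81 %

55.81 %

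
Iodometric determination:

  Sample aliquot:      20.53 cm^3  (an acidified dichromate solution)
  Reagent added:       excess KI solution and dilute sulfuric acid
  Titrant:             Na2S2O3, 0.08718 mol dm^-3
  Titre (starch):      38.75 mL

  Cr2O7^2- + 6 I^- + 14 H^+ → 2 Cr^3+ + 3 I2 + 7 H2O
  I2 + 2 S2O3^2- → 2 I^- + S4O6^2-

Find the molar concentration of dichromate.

n(S2O3^2-) = 0.03875 × 0.08718 = 3.378 × 10^-3 mol
n(I2) = n(S2O3^2-)/2 = 1.689 × 10^-3 mol
From the 1:3 ratio, n(Cr2O7^2-) in the aliquot = 1/3 × 1.689 × 10^-3 = 5.630 × 10^-4 mol
[Cr2O7^2-] = 5.630 × 10^-4 / 0.02053 = 0.02743 mol/L

0.02743 mol/L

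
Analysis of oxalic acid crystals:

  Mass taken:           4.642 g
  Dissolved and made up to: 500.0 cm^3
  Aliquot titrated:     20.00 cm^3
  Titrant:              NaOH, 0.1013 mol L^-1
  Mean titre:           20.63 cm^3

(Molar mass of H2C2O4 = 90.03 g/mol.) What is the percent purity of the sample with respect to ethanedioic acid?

H2C2O4 + 2 NaOH → Na2C2O4 + 2 H2O
n(NaOH) per titration = 0.02063 × 0.1013 = 2.090 × 10^-3 mol
From the 1:2 ratio, n(H2C2O4) in each aliquot = 1/2 × 2.090 × 10^-3 = 1.045 × 10^-3 mol
n(H2C2O4) in the whole flask = 1.045 × 10^-3 × 500.0/20.00 = 0.02612 mol
mass of H2C2O4 = 0.02612 × 90.03 = 2.352 g
% H2C2O4 = 2.352 / 4.642 × 100 = 50.66 %

50.66 %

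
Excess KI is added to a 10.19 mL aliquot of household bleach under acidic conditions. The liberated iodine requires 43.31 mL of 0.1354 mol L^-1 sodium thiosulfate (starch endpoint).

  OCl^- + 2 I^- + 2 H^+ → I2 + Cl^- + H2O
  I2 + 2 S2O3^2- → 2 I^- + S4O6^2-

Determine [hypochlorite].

n(S2O3^2-) = 0.04331 × 0.1354 = 5.864 × 10^-3 mol
n(I2) = n(S2O3^2-)/2 = 2.932 × 10^-3 mol
n(OCl^-) in the aliquot = 2.932 × 10^-3 mol (1:1 ratio)
[OCl^-] = 2.932 × 10^-3 / 0.01019 = 0.2877 mol/L

0.2877 mol/L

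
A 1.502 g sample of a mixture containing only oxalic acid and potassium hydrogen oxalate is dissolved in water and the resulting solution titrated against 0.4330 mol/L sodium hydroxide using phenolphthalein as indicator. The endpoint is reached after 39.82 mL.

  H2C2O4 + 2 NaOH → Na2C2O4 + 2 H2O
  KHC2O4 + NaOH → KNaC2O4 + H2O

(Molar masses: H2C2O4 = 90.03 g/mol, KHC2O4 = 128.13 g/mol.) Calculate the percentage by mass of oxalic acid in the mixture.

n(NaOH) = 0.03982 × 0.4330 = 0.01724 mol
Let x = n(H2C2O4), y = n(KHC2O4).
Titrant: 2x + 1y = 0.01724;  mass: 90.03x + 128.13y = 1.502
Solving, x = 4.254 × 10^-3 mol, y = 8.733 × 10^-3 mol
mass of H2C2O4 = 4.254 × 10^-3 × 90.03 = 0.3830 g
% H2C2O4 = 0.3830 / 1.502 × 100 = 25.50 %

25.50 %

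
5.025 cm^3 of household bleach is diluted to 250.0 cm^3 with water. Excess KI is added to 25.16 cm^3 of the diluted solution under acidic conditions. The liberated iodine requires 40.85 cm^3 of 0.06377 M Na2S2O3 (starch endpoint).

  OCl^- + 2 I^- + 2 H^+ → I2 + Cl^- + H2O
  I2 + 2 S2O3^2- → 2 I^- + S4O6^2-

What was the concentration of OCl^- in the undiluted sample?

n(S2O3^2-) = 0.04085 × 0.06377 = 2.605 × 10^-3 mol
n(I2) = n(S2O3^2-)/2 = 1.303 × 10^-3 mol
n(OCl^-) in the aliquot = 1.303 × 10^-3 mol (1:1 ratio)
[OCl^-]_dilute = 1.303 × 10^-3 / 0.02516 = 0.05177 mol/L
[OCl^-]_original = 0.05177 × 250.0/5.025 = 2.576 mol/L

2.576 M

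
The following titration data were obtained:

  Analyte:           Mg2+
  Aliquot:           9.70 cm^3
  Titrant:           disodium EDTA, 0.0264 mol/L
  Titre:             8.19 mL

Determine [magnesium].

0.0223 mol/L

Mg^2+ + EDTA^4- → [Mg(EDTA)]^2-
n(EDTA) = 0.00819 L × 0.0264 mol/L = 2.16 × 10^-4 mol
n(Mg2+) = 2.16 × 10^-4 mol (1:1 mole ratio)
[Mg2+] = 2.16 × 10^-4 mol / 0.00970 L = 0.0223 mol/L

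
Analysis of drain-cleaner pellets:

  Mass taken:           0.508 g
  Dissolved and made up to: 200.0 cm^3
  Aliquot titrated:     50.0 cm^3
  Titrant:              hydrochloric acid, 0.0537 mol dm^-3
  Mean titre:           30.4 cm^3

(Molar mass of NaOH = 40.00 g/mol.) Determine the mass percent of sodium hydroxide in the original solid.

NaOH + HCl → NaCl + H2O
n(HCl) per titration = 0.0304 × 0.0537 = 1.63 × 10^-3 mol
n(NaOH) in each aliquot = 1.63 × 10^-3 mol (1:1 ratio)
n(NaOH) in the whole flask = 1.63 × 10^-3 × 200.0/50.0 = 6.53 × 10^-3 mol
mass of NaOH = 6.53 × 10^-3 × 40.00 = 0.261 g
% NaOH = 0.261 / 0.508 × 100 = 51.4 %

51.4 %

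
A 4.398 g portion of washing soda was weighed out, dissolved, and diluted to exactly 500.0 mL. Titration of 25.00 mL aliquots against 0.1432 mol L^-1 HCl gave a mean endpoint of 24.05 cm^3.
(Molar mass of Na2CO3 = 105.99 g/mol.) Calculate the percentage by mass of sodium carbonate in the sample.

Na2CO3 + 2 HCl → 2 NaCl + H2O + CO2
n(HCl) per titration = 0.02405 × 0.1432 = 3.444 × 10^-3 mol
From the 1:2 ratio, n(Na2CO3) in each aliquot = 1/2 × 3.444 × 10^-3 = 1.722 × 10^-3 mol
n(Na2CO3) in the whole flask = 1.722 × 10^-3 × 500.0/25.00 = 0.03444 mol
mass of Na2CO3 = 0.03444 × 105.99 = 3.650 g
% Na2CO3 = 3.650 / 4.398 × 100 = 83.00 %

83.00 %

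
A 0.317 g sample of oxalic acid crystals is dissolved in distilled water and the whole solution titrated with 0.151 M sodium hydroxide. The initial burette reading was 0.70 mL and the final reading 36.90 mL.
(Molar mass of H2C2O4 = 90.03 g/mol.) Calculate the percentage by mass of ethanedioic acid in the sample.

77.6 %

H2C2O4 + 2 NaOH → Na2C2O4 + 2 H2O
n(NaOH) = 0.0362 L × 0.151 mol/L = 5.47 × 10^-3 mol
From the 1:2 ratio, n(H2C2O4) = 1/2 × 5.47 × 10^-3 = 2.73 × 10^-3 mol
mass of H2C2O4 = 2.73 × 10^-3 × 90.03 g/mol = 0.246 g
% H2C2O4 = 0.246 / 0.317 × 100 = 77.6 %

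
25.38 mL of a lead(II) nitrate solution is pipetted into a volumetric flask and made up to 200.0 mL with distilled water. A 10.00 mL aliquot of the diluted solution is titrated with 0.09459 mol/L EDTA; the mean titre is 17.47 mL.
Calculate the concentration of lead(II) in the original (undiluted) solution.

Pb^2+ + EDTA^4- → [Pb(EDTA)]^2-
n(EDTA) = 0.01747 × 0.09459 = 1.652 × 10^-3 mol
n(Pb2+) in the aliquot = 1.652 × 10^-3 mol (1:1 ratio)
[Pb2+]_dilute = 1.652 × 10^-3 / 0.01000 = 0.1652 mol/L
Dilution factor = 200.0 / 25.38 = 7.880
[Pb2+]_stock = 0.1652 × 7.880 = 1.302 mol/L

1.302 mol/L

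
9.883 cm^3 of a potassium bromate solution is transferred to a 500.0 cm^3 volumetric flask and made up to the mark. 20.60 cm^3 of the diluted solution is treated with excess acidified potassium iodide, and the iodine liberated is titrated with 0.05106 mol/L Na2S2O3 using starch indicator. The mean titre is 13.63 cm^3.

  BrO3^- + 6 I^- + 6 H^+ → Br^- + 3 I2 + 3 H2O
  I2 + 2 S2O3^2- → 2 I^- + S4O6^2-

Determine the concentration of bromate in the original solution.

0.2849 mol/L

n(S2O3^2-) = 0.01363 × 0.05106 = 6.959 × 10^-4 mol
n(I2) = n(S2O3^2-)/2 = 3.480 × 10^-4 mol
From the 1:3 ratio, n(BrO3^-) in the aliquot = 1/3 × 3.480 × 10^-4 = 1.160 × 10^-4 mol
[BrO3^-]_dilute = 1.160 × 10^-4 / 0.02060 = 0.005631 mol/L
[BrO3^-]_original = 0.005631 × 500.0/9.883 = 0.2849 mol/L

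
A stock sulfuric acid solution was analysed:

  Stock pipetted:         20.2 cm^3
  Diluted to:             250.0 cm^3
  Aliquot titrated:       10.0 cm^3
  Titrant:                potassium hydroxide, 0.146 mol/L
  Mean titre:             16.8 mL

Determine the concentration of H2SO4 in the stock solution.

H2SO4 + 2 KOH → K2SO4 + 2 H2O
n(KOH) = 0.0168 × 0.146 = 2.45 × 10^-3 mol
From the 1:2 ratio, n(H2SO4) in the aliquot = 1/2 × 2.45 × 10^-3 = 1.23 × 10^-3 mol
[H2SO4]_dilute = 1.23 × 10^-3 / 0.0100 = 0.123 mol/L
Dilution factor = 250.0 / 20.2 = 12.38
[H2SO4]_stock = 0.123 × 12.38 = 1.52 mol/L

1.52 mol/L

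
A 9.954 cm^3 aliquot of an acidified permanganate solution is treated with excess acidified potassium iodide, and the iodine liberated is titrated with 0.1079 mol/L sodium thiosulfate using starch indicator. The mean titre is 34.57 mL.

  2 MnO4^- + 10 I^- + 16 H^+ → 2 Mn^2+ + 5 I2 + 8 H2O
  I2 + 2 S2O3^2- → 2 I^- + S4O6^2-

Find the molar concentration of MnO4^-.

n(S2O3^2-) = 0.03457 × 0.1079 = 3.730 × 10^-3 mol
n(I2) = n(S2O3^2-)/2 = 1.865 × 10^-3 mol
From the 2:5 ratio, n(MnO4^-) in the aliquot = 2/5 × 1.865 × 10^-3 = 7.460 × 10^-4 mol
[MnO4^-] = 7.460 × 10^-4 / 0.009954 = 0.07495 mol/L

0.07495 mol/L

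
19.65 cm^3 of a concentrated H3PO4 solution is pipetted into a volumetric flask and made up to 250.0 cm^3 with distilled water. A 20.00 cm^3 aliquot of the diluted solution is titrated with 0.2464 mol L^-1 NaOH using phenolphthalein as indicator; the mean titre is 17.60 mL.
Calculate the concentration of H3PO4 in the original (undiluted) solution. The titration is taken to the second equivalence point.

H3PO4 + 2 NaOH → Na2HPO4 + 2 H2O
n(NaOH) = 0.01760 × 0.2464 = 4.337 × 10^-3 mol
From the 1:2 ratio, n(H3PO4) in the aliquot = 1/2 × 4.337 × 10^-3 = 2.168 × 10^-3 mol
[H3PO4]_dilute = 2.168 × 10^-3 / 0.02000 = 0.1084 mol/L
Dilution factor = 250.0 / 19.65 = 12.72
[H3PO4]_stock = 0.1084 × 12.72 = 1.379 mol/L

1.379 mol/L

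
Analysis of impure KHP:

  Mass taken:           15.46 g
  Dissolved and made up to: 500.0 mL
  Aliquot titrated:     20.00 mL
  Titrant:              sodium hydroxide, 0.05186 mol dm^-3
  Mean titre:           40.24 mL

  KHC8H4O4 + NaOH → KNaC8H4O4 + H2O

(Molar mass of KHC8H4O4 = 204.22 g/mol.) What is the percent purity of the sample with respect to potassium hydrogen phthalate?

n(NaOH) per titration = 0.04024 × 0.05186 = 2.087 × 10^-3 mol
n(KHC8H4O4) in each aliquot = 2.087 × 10^-3 mol (1:1 ratio)
n(KHC8H4O4) in the whole flask = 2.087 × 10^-3 × 500.0/20.00 = 0.05217 mol
mass of KHC8H4O4 = 0.05217 × 204.22 = 10.65 g
% KHC8H4O4 = 10.65 / 15.46 × 100 = 68.92 %

68.92 %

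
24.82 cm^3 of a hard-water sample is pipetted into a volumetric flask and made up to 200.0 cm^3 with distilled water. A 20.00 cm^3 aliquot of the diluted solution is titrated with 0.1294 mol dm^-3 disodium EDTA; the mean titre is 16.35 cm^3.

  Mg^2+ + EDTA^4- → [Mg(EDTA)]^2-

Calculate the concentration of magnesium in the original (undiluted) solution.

n(EDTA) = 0.01635 × 0.1294 = 2.116 × 10^-3 mol
n(Mg2+) in the aliquot = 2.116 × 10^-3 mol (1:1 ratio)
[Mg2+]_dilute = 2.116 × 10^-3 / 0.02000 = 0.1058 mol/L
Dilution factor = 200.0 / 24.82 = 8.058
[Mg2+]_stock = 0.1058 × 8.058 = 0.8524 mol/L

0.8524 mol/L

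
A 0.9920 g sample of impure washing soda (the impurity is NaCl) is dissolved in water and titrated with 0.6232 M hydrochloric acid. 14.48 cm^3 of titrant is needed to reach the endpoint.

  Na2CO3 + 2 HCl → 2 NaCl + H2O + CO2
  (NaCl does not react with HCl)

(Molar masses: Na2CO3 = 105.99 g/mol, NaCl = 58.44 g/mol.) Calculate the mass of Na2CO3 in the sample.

n(HCl) = 0.01448 × 0.6232 = 9.024 × 10^-3 mol
Let x = n(Na2CO3), y = n(NaCl).
Titrant: 2x = 9.024 × 10^-3;  mass: 105.99x + 58.44y = 0.9920
Solving, x = 4.512 × 10^-3 mol, y = 8.792 × 10^-3 mol
mass of Na2CO3 = 4.512 × 10^-3 × 105.99 = 0.4782 g

0.4782 g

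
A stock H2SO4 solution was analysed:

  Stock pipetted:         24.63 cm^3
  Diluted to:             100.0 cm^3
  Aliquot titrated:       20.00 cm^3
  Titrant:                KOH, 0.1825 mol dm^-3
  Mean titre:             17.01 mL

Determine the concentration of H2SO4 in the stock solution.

0.3151 mol/L

H2SO4 + 2 KOH → K2SO4 + 2 H2O
n(KOH) = 0.01701 × 0.1825 = 3.104 × 10^-3 mol
From the 1:2 ratio, n(H2SO4) in the aliquot = 1/2 × 3.104 × 10^-3 = 1.552 × 10^-3 mol
[H2SO4]_dilute = 1.552 × 10^-3 / 0.02000 = 0.07761 mol/L
Dilution factor = 100.0 / 24.63 = 4.060
[H2SO4]_stock = 0.07761 × 4.060 = 0.3151 mol/L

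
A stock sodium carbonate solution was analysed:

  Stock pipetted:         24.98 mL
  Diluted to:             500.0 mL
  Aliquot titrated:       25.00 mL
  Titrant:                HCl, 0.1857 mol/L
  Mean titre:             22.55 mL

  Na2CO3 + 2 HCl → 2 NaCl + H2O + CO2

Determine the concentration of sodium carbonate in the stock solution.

1.676 mol/L

n(HCl) = 0.02255 × 0.1857 = 4.188 × 10^-3 mol
From the 1:2 ratio, n(Na2CO3) in the aliquot = 1/2 × 4.188 × 10^-3 = 2.094 × 10^-3 mol
[Na2CO3]_dilute = 2.094 × 10^-3 / 0.02500 = 0.08375 mol/L
Dilution factor = 500.0 / 24.98 = 20.02
[Na2CO3]_stock = 0.08375 × 20.02 = 1.676 mol/L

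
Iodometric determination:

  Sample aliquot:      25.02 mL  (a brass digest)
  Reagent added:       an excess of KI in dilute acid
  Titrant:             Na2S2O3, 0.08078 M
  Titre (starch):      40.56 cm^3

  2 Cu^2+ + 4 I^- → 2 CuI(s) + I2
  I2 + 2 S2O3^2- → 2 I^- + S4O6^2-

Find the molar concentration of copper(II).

n(S2O3^2-) = 0.04056 × 0.08078 = 3.276 × 10^-3 mol
n(I2) = n(S2O3^2-)/2 = 1.638 × 10^-3 mol
From the 2:1 ratio, n(Cu2+) in the aliquot = 2/1 × 1.638 × 10^-3 = 3.276 × 10^-3 mol
[Cu2+] = 3.276 × 10^-3 / 0.02502 = 0.1310 mol/L

0.1310 M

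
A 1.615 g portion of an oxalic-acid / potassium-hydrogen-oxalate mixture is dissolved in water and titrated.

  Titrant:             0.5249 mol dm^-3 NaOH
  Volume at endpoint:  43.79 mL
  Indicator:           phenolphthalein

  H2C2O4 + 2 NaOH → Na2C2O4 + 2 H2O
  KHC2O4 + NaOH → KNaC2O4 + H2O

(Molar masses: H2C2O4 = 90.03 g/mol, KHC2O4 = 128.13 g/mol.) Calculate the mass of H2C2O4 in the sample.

n(NaOH) = 0.04379 × 0.5249 = 0.02299 mol
Let x = n(H2C2O4), y = n(KHC2O4).
Titrant: 2x + 1y = 0.02299;  mass: 90.03x + 128.13y = 1.615
Solving, x = 8.002 × 10^-3 mol, y = 6.982 × 10^-3 mol
mass of H2C2O4 = 8.002 × 10^-3 × 90.03 = 0.7204 g

0.7204 g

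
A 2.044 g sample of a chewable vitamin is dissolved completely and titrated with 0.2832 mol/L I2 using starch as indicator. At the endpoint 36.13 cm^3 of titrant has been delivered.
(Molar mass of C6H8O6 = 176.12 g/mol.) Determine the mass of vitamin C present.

1.802 g

C6H8O6 + I2 → C6H6O6 + 2 HI
n(I2) = 0.03613 L × 0.2832 mol/L = 0.01023 mol
n(C6H8O6) = 0.01023 mol (1:1 ratio)
mass of C6H8O6 = 0.01023 × 176.12 g/mol = 1.802 g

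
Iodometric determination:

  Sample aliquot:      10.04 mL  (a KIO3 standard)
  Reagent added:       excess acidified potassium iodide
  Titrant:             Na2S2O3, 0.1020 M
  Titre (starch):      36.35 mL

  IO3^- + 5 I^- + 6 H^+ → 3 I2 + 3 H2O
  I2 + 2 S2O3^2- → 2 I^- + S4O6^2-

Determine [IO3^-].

0.06155 M

n(S2O3^2-) = 0.03635 × 0.1020 = 3.708 × 10^-3 mol
n(I2) = n(S2O3^2-)/2 = 1.854 × 10^-3 mol
From the 1:3 ratio, n(IO3^-) in the aliquot = 1/3 × 1.854 × 10^-3 = 6.179 × 10^-4 mol
[IO3^-] = 6.179 × 10^-4 / 0.01004 = 0.06155 mol/L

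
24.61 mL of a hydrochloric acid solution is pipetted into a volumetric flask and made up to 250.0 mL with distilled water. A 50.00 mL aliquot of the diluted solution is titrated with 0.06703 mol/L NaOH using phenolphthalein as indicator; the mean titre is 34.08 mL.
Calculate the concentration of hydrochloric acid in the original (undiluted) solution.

0.4641 mol/L

HCl + NaOH → NaCl + H2O
n(NaOH) = 0.03408 × 0.06703 = 2.284 × 10^-3 mol
n(HCl) in the aliquot = 2.284 × 10^-3 mol (1:1 ratio)
[HCl]_dilute = 2.284 × 10^-3 / 0.05000 = 0.04569 mol/L
Dilution factor = 250.0 / 24.61 = 10.16
[HCl]_stock = 0.04569 × 10.16 = 0.4641 mol/L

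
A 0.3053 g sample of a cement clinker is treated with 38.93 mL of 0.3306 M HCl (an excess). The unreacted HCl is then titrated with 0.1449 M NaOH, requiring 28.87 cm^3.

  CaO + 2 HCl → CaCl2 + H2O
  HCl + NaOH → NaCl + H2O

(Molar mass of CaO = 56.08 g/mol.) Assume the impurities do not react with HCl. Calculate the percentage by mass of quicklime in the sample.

n(HCl) added = 0.03893 × 0.3306 = 0.01287 mol
n(NaOH) used in back-titration = 0.02887 × 0.1449 = 4.183 × 10^-3 mol
n(HCl) left over = 4.183 × 10^-3 mol (1:1 ratio)
n(HCl) consumed by analyte = 0.01287 − 4.183 × 10^-3 = 8.687 × 10^-3 mol
From the 1:2 ratio, n(CaO) = 1/2 × 8.687 × 10^-3 = 4.343 × 10^-3 mol
mass of CaO = 4.343 × 10^-3 × 56.08 = 0.2436 g
% CaO = 0.2436 / 0.3053 × 100 = 79.78 %

79.78 %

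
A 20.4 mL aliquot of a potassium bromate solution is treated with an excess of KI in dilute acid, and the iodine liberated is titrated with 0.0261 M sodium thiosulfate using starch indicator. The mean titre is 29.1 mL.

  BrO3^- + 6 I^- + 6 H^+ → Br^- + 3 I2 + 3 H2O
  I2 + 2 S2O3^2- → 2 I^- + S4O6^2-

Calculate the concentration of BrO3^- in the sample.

n(S2O3^2-) = 0.0291 × 0.0261 = 7.60 × 10^-4 mol
n(I2) = n(S2O3^2-)/2 = 3.80 × 10^-4 mol
From the 1:3 ratio, n(BrO3^-) in the aliquot = 1/3 × 3.80 × 10^-4 = 1.27 × 10^-4 mol
[BrO3^-] = 1.27 × 10^-4 / 0.0204 = 0.00621 mol/L

0.00621 M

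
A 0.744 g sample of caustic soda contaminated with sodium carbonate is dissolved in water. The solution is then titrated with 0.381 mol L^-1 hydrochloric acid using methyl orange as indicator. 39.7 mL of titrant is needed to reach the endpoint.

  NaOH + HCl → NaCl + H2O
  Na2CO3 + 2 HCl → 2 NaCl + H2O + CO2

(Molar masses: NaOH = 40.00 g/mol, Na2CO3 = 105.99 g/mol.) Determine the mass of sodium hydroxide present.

n(HCl) = 0.0397 × 0.381 = 0.0151 mol
Let x = n(NaOH), y = n(Na2CO3).
Titrant: 1x + 2y = 0.0151;  mass: 40.00x + 105.99y = 0.744
Solving, x = 4.43 × 10^-3 mol, y = 5.35 × 10^-3 mol
mass of NaOH = 4.43 × 10^-3 × 40.00 = 0.177 g

0.177 g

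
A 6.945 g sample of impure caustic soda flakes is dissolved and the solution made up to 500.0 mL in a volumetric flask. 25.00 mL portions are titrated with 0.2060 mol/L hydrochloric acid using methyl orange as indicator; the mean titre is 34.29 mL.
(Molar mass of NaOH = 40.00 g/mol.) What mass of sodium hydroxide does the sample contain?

5.651 g

NaOH + HCl → NaCl + H2O
n(HCl) per titration = 0.03429 × 0.2060 = 7.064 × 10^-3 mol
n(NaOH) in each aliquot = 7.064 × 10^-3 mol (1:1 ratio)
n(NaOH) in the whole flask = 7.064 × 10^-3 × 500.0/25.00 = 0.1413 mol
mass of NaOH = 0.1413 × 40.00 = 5.651 g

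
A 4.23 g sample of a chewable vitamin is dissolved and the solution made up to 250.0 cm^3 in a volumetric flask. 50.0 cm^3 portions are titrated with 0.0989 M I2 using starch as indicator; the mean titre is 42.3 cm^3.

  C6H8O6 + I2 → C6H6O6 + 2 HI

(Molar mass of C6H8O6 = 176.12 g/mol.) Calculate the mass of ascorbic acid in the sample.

3.68 g

n(I2) per titration = 0.0423 × 0.0989 = 4.18 × 10^-3 mol
n(C6H8O6) in each aliquot = 4.18 × 10^-3 mol (1:1 ratio)
n(C6H8O6) in the whole flask = 4.18 × 10^-3 × 250.0/50.0 = 0.0209 mol
mass of C6H8O6 = 0.0209 × 176.12 = 3.68 g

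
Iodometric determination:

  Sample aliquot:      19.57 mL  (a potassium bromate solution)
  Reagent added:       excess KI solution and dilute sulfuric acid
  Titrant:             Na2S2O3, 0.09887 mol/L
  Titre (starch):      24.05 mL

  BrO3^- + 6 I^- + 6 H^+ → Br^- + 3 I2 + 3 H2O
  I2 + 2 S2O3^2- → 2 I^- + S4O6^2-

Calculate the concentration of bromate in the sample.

0.02025 mol/L

n(S2O3^2-) = 0.02405 × 0.09887 = 2.378 × 10^-3 mol
n(I2) = n(S2O3^2-)/2 = 1.189 × 10^-3 mol
From the 1:3 ratio, n(BrO3^-) in the aliquot = 1/3 × 1.189 × 10^-3 = 3.963 × 10^-4 mol
[BrO3^-] = 3.963 × 10^-4 / 0.01957 = 0.02025 mol/L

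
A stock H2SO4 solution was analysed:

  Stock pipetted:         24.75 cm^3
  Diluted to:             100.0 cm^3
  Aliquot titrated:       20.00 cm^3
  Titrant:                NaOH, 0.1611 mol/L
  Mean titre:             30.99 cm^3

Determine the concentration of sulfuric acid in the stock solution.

0.5043 mol/L

H2SO4 + 2 NaOH → Na2SO4 + 2 H2O
n(NaOH) = 0.03099 × 0.1611 = 4.992 × 10^-3 mol
From the 1:2 ratio, n(H2SO4) in the aliquot = 1/2 × 4.992 × 10^-3 = 2.496 × 10^-3 mol
[H2SO4]_dilute = 2.496 × 10^-3 / 0.02000 = 0.1248 mol/L
Dilution factor = 100.0 / 24.75 = 4.040
[H2SO4]_stock = 0.1248 × 4.040 = 0.5043 mol/L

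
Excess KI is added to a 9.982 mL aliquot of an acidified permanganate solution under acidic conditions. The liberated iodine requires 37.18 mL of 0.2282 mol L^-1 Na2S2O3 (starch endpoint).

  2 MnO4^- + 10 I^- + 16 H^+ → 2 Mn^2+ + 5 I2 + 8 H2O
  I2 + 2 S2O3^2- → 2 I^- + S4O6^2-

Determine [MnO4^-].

n(S2O3^2-) = 0.03718 × 0.2282 = 8.484 × 10^-3 mol
n(I2) = n(S2O3^2-)/2 = 4.242 × 10^-3 mol
From the 2:5 ratio, n(MnO4^-) in the aliquot = 2/5 × 4.242 × 10^-3 = 1.697 × 10^-3 mol
[MnO4^-] = 1.697 × 10^-3 / 0.009982 = 0.1700 mol/L

0.1700 mol/L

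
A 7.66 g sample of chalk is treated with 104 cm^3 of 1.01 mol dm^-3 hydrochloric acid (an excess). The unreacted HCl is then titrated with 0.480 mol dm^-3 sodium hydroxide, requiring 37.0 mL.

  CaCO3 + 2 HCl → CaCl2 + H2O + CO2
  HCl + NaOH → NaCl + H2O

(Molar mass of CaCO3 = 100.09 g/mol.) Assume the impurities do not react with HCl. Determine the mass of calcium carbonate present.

n(HCl) added = 0.104 × 1.01 = 0.105 mol
n(NaOH) used in back-titration = 0.0370 × 0.480 = 0.0178 mol
n(HCl) left over = 0.0178 mol (1:1 ratio)
n(HCl) consumed by analyte = 0.105 − 0.0178 = 0.0873 mol
From the 1:2 ratio, n(CaCO3) = 1/2 × 0.0873 = 0.0436 mol
mass of CaCO3 = 0.0436 × 100.09 = 4.37 g

4.37 g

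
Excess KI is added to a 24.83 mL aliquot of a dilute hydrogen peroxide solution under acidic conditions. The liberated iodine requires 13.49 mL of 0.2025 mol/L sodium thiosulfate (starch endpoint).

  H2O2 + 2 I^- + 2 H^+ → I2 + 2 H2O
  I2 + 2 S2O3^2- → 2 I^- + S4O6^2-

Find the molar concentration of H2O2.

n(S2O3^2-) = 0.01349 × 0.2025 = 2.732 × 10^-3 mol
n(I2) = n(S2O3^2-)/2 = 1.366 × 10^-3 mol
n(H2O2) in the aliquot = 1.366 × 10^-3 mol (1:1 ratio)
[H2O2] = 1.366 × 10^-3 / 0.02483 = 0.05501 mol/L

0.05501 mol/L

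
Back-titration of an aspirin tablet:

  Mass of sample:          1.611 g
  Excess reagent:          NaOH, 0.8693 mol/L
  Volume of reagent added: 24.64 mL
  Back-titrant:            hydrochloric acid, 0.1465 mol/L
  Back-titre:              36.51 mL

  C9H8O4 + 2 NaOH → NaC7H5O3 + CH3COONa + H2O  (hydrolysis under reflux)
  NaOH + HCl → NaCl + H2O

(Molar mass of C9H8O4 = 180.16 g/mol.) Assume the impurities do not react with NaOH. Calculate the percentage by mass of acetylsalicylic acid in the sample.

89.86 %

n(NaOH) added = 0.02464 × 0.8693 = 0.02142 mol
n(HCl) used in back-titration = 0.03651 × 0.1465 = 5.349 × 10^-3 mol
n(NaOH) left over = 5.349 × 10^-3 mol (1:1 ratio)
n(NaOH) consumed by analyte = 0.02142 − 5.349 × 10^-3 = 0.01607 mol
From the 1:2 ratio, n(C9H8O4) = 1/2 × 0.01607 = 8.035 × 10^-3 mol
mass of C9H8O4 = 8.035 × 10^-3 × 180.16 = 1.448 g
% C9H8O4 = 1.448 / 1.611 × 100 = 89.86 %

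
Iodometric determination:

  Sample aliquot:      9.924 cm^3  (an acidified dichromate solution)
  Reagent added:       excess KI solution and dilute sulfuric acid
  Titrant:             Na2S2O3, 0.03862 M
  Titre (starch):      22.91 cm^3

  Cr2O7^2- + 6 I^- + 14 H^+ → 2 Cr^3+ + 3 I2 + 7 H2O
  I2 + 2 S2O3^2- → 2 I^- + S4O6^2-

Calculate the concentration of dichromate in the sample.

n(S2O3^2-) = 0.02291 × 0.03862 = 8.848 × 10^-4 mol
n(I2) = n(S2O3^2-)/2 = 4.424 × 10^-4 mol
From the 1:3 ratio, n(Cr2O7^2-) in the aliquot = 1/3 × 4.424 × 10^-4 = 1.475 × 10^-4 mol
[Cr2O7^2-] = 1.475 × 10^-4 / 0.009924 = 0.01486 mol/L

0.01486 M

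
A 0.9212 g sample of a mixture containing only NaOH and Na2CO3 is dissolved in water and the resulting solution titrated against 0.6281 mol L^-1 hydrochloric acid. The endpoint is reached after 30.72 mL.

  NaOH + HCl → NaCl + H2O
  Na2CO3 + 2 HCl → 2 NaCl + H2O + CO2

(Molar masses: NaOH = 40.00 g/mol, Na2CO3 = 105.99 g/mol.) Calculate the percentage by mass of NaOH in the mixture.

n(HCl) = 0.03072 × 0.6281 = 0.01930 mol
Let x = n(NaOH), y = n(Na2CO3).
Titrant: 1x + 2y = 0.01930;  mass: 40.00x + 105.99y = 0.9212
Solving, x = 7.799 × 10^-3 mol, y = 5.748 × 10^-3 mol
mass of NaOH = 7.799 × 10^-3 × 40.00 = 0.3120 g
% NaOH = 0.3120 / 0.9212 × 100 = 33.87 %

33.87 %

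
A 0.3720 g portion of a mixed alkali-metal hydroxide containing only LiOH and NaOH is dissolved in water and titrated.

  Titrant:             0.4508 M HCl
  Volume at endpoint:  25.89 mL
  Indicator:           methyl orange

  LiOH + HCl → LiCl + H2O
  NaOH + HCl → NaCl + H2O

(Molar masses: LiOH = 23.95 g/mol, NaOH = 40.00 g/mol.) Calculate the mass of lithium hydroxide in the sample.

n(HCl) = 0.02589 × 0.4508 = 0.01167 mol
Let x = n(LiOH), y = n(NaOH).
Titrant: 1x + 1y = 0.01167;  mass: 23.95x + 40.00y = 0.3720
Solving, x = 5.910 × 10^-3 mol, y = 5.762 × 10^-3 mol
mass of LiOH = 5.910 × 10^-3 × 23.95 = 0.1415 g

0.1415 g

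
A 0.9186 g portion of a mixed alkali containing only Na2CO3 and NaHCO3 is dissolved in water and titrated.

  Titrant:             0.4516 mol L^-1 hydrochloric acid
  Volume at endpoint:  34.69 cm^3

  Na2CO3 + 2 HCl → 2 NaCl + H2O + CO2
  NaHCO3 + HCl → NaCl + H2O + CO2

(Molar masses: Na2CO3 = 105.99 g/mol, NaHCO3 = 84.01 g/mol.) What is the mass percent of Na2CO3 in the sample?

73.94 %

n(HCl) = 0.03469 × 0.4516 = 0.01567 mol
Let x = n(Na2CO3), y = n(NaHCO3).
Titrant: 2x + 1y = 0.01567;  mass: 105.99x + 84.01y = 0.9186
Solving, x = 6.408 × 10^-3 mol, y = 2.850 × 10^-3 mol
mass of Na2CO3 = 6.408 × 10^-3 × 105.99 = 0.6792 g
% Na2CO3 = 0.6792 / 0.9186 × 100 = 73.94 %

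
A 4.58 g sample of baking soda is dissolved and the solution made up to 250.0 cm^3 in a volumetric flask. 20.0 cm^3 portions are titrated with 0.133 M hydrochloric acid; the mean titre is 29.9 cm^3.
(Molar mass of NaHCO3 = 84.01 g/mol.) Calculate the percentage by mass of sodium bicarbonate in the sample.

NaHCO3 + HCl → NaCl + H2O + CO2
n(HCl) per titration = 0.0299 × 0.133 = 3.98 × 10^-3 mol
n(NaHCO3) in each aliquot = 3.98 × 10^-3 mol (1:1 ratio)
n(NaHCO3) in the whole flask = 3.98 × 10^-3 × 250.0/20.0 = 0.0497 mol
mass of NaHCO3 = 0.0497 × 84.01 = 4.18 g
% NaHCO3 = 4.18 / 4.58 × 100 = 91.2 %

91.2 %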